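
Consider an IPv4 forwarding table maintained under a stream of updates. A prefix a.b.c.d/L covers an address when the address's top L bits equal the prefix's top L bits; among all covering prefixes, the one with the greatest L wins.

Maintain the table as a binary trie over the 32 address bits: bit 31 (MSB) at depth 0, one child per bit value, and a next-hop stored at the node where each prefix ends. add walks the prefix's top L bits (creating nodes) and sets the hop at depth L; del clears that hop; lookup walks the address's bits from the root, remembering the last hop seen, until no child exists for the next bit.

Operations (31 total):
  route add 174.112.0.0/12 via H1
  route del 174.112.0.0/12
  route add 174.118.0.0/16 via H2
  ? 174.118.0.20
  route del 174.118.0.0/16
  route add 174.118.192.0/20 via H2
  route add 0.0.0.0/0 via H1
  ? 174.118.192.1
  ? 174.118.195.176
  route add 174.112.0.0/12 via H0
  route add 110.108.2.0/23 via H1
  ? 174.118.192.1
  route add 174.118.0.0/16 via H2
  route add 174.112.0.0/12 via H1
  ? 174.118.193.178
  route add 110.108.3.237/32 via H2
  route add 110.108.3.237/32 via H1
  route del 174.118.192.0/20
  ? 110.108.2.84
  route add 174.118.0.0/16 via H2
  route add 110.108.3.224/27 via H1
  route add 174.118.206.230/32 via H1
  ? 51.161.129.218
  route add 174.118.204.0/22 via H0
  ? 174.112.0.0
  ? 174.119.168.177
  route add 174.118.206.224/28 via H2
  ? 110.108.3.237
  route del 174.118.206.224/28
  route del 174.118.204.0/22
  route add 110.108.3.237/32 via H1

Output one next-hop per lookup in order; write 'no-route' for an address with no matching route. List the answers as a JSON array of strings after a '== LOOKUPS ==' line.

Process each operation:
  + 174.112.0.0/12 (H1) depth=12
  - 174.112.0.0/12 clear@12
  + 174.118.0.0/16 (H2) depth=16
  lookup 174.118.0.20: bits 1010111001110110 walk d0:-→d1:-→d2:-→d3:-→d4:-→d5:-→d6:-→d7:-→d8:-→d9:-→d10:-→d11:-→d12:-→d13:-→d14:-→d15:-→d16:H2 -> H2
  - 174.118.0.0/16 clear@16
  + 174.118.192.0/20 (H2) depth=20
  + 0.0.0.0/0 (H1) depth=0
  lookup 174.118.192.1: bits 10101110011101101100 walk d0:H1→d1:-→d2:-→d3:-→d4:-→d5:-→d6:-→d7:-→d8:-→d9:-→d10:-→d11:-→d12:-→d13:-→d14:-→d15:-→d16:-→d17:-→d18:-→d19:-→d20:H2 -> H2
  lookup 174.118.195.176: bits 10101110011101101100 walk d0:H1→d1:-→d2:-→d3:-→d4:-→d5:-→d6:-→d7:-→d8:-→d9:-→d10:-→d11:-→d12:-→d13:-→d14:-→d15:-→d16:-→d17:-→d18:-→d19:-→d20:H2 -> H2
  + 174.112.0.0/12 (H0) depth=12
  + 110.108.2.0/23 (H1) depth=23
  lookup 174.118.192.1: bits 10101110011101101100 walk d0:H1→d1:-→d2:-→d3:-→d4:-→d5:-→d6:-→d7:-→d8:-→d9:-→d10:-→d11:-→d12:H0→d13:-→d14:-→d15:-→d16:-→d17:-→d18:-→d19:-→d20:H2 -> H2
  + 174.118.0.0/16 (H2) depth=16
  + 174.112.0.0/12 (H1) depth=12
  lookup 174.118.193.178: bits 10101110011101101100 walk d0:H1→d1:-→d2:-→d3:-→d4:-→d5:-→d6:-→d7:-→d8:-→d9:-→d10:-→d11:-→d12:H1→d13:-→d14:-→d15:-→d16:H2→d17:-→d18:-→d19:-→d20:H2 -> H2
  + 110.108.3.237/32 (H2) depth=32
  + 110.108.3.237/32 (H1) depth=32
  - 174.118.192.0/20 clear@20
  lookup 110.108.2.84: bits 01101110011011000000001 walk d0:H1→d1:-→d2:-→d3:-→d4:-→d5:-→d6:-→d7:-→d8:-→d9:-→d10:-→d11:-→d12:-→d13:-→d14:-→d15:-→d16:-→d17:-→d18:-→d19:-→d20:-→d21:-→d22:-→d23:H1 -> H1
  + 174.118.0.0/16 (H2) depth=16
  + 110.108.3.224/27 (H1) depth=27
  + 174.118.206.230/32 (H1) depth=32
  lookup 51.161.129.218: bits 0 walk d0:H1→d1:- -> H1
  + 174.118.204.0/22 (H0) depth=22
  lookup 174.112.0.0: bits 1010111001110 walk d0:H1→d1:-→d2:-→d3:-→d4:-→d5:-→d6:-→d7:-→d8:-→d9:-→d10:-→d11:-→d12:H1→d13:- -> H1
  lookup 174.119.168.177: bits 101011100111011 walk d0:H1→d1:-→d2:-→d3:-→d4:-→d5:-→d6:-→d7:-→d8:-→d9:-→d10:-→d11:-→d12:H1→d13:-→d14:-→d15:- -> H1
  + 174.118.206.224/28 (H2) depth=28
  lookup 110.108.3.237: bits 01101110011011000000001111101101 walk d0:H1→d1:-→d2:-→d3:-→d4:-→d5:-→d6:-→d7:-→d8:-→d9:-→d10:-→d11:-→d12:-→d13:-→d14:-→d15:-→d16:-→d17:-→d18:-→d19:-→d20:-→d21:-→d22:-→d23:H1→d24:-→d25:-→d26:-→d27:H1→d28:-→d29:-→d30:-→d31:-→d32:H1 -> H1
  - 174.118.206.224/28 clear@28
  - 174.118.204.0/22 clear@22
  + 110.108.3.237/32 (H1) depth=32

== LOOKUPS ==
["H2","H2","H2","H2","H2","H1","H1","H1","H1","H1"]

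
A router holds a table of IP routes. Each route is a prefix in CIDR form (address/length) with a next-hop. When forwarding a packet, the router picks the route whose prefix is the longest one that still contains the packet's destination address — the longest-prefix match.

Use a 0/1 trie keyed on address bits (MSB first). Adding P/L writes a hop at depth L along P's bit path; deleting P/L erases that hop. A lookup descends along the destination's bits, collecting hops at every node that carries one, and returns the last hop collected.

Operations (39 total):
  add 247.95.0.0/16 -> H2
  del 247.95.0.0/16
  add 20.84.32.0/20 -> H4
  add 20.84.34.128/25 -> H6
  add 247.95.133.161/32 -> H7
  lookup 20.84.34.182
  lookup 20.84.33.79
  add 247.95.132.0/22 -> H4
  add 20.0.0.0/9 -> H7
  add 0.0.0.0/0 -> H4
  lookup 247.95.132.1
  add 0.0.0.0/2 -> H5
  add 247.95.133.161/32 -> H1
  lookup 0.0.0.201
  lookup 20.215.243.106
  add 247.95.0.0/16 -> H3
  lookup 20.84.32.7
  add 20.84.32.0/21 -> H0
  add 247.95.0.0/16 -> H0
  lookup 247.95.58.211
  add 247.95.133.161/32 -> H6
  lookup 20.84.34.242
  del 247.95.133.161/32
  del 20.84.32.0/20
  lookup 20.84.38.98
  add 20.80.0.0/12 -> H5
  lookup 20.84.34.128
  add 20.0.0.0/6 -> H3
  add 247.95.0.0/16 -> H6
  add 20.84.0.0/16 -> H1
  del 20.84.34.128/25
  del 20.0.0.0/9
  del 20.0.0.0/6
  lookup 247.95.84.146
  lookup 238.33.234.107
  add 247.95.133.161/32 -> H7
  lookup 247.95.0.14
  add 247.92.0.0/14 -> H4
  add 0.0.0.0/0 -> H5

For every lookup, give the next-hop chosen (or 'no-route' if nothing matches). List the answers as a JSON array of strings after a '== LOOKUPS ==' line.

Apply in order:
  + 247.95.0.0/16 (H2) depth=16
  del 247.95.0.0/16 (clear depth 16)
  + 20.84.32.0/20 (H4) depth=20
  + 20.84.34.128/25 (H6) depth=25
  + 247.95.133.161/32 (H7) depth=32
  ? 20.84.34.182  path d0:-→d1:-→d2:-→d3:-→d4:-→d5:-→d6:-→d7:-→d8:-→d9:-→d10:-→d11:-→d12:-→d13:-→d14:-→d15:-→d16:-→d17:-→d18:-→d19:-→d20:H4→d21:-→d22:-→d23:-→d24:-→d25:H6  best=H6
  ? 20.84.33.79  path d0:-→d1:-→d2:-→d3:-→d4:-→d5:-→d6:-→d7:-→d8:-→d9:-→d10:-→d11:-→d12:-→d13:-→d14:-→d15:-→d16:-→d17:-→d18:-→d19:-→d20:H4→d21:-→d22:-  best=H4
  + 247.95.132.0/22 (H4) depth=22
  + 20.0.0.0/9 (H7) depth=9
  + 0.0.0.0/0 (H4) depth=0
  ? 247.95.132.1  path d0:H4→d1:-→d2:-→d3:-→d4:-→d5:-→d6:-→d7:-→d8:-→d9:-→d10:-→d11:-→d12:-→d13:-→d14:-→d15:-→d16:-→d17:-→d18:-→d19:-→d20:-→d21:-→d22:H4→d23:-  best=H4
  + 0.0.0.0/2 (H5) depth=2
  + 247.95.133.161/32 (H1) depth=32
  ? 0.0.0.201  path d0:H4→d1:-→d2:H5→d3:-  best=H5
  ? 20.215.243.106  path d0:H4→d1:-→d2:H5→d3:-→d4:-→d5:-→d6:-→d7:-→d8:-  best=H5
  + 247.95.0.0/16 (H3) depth=16
  ? 20.84.32.7  path d0:H4→d1:-→d2:H5→d3:-→d4:-→d5:-→d6:-→d7:-→d8:-→d9:H7→d10:-→d11:-→d12:-→d13:-→d14:-→d15:-→d16:-→d17:-→d18:-→d19:-→d20:H4→d21:-→d22:-  best=H4
  + 20.84.32.0/21 (H0) depth=21
  + 247.95.0.0/16 (H0) depth=16
  ? 247.95.58.211  path d0:H4→d1:-→d2:-→d3:-→d4:-→d5:-→d6:-→d7:-→d8:-→d9:-→d10:-→d11:-→d12:-→d13:-→d14:-→d15:-→d16:H0  best=H0
  + 247.95.133.161/32 (H6) depth=32
  ? 20.84.34.242  path d0:H4→d1:-→d2:H5→d3:-→d4:-→d5:-→d6:-→d7:-→d8:-→d9:H7→d10:-→d11:-→d12:-→d13:-→d14:-→d15:-→d16:-→d17:-→d18:-→d19:-→d20:H4→d21:H0→d22:-→d23:-→d24:-→d25:H6  best=H6
  del 247.95.133.161/32 (clear depth 32)
  del 20.84.32.0/20 (clear depth 20)
  ? 20.84.38.98  path d0:H4→d1:-→d2:H5→d3:-→d4:-→d5:-→d6:-→d7:-→d8:-→d9:H7→d10:-→d11:-→d12:-→d13:-→d14:-→d15:-→d16:-→d17:-→d18:-→d19:-→d20:-→d21:H0  best=H0
  + 20.80.0.0/12 (H5) depth=12
  ? 20.84.34.128  path d0:H4→d1:-→d2:H5→d3:-→d4:-→d5:-→d6:-→d7:-→d8:-→d9:H7→d10:-→d11:-→d12:H5→d13:-→d14:-→d15:-→d16:-→d17:-→d18:-→d19:-→d20:-→d21:H0→d22:-→d23:-→d24:-→d25:H6  best=H6
  + 20.0.0.0/6 (H3) depth=6
  + 247.95.0.0/16 (H6) depth=16
  + 20.84.0.0/16 (H1) depth=16
  del 20.84.34.128/25 (clear depth 25)
  del 20.0.0.0/9 (clear depth 9)
  del 20.0.0.0/6 (clear depth 6)
  ? 247.95.84.146  path d0:H4→d1:-→d2:-→d3:-→d4:-→d5:-→d6:-→d7:-→d8:-→d9:-→d10:-→d11:-→d12:-→d13:-→d14:-→d15:-→d16:H6  best=H6
  ? 238.33.234.107  path d0:H4→d1:-→d2:-→d3:-  best=H4
  + 247.95.133.161/32 (H7) depth=32
  ? 247.95.0.14  path d0:H4→d1:-→d2:-→d3:-→d4:-→d5:-→d6:-→d7:-→d8:-→d9:-→d10:-→d11:-→d12:-→d13:-→d14:-→d15:-→d16:H6  best=H6
  + 247.92.0.0/14 (H4) depth=14
  + 0.0.0.0/0 (H5) depth=0

== LOOKUPS ==
["H6","H4","H4","H5","H5","H4","H0","H6","H0","H6","H6","H4","H6"]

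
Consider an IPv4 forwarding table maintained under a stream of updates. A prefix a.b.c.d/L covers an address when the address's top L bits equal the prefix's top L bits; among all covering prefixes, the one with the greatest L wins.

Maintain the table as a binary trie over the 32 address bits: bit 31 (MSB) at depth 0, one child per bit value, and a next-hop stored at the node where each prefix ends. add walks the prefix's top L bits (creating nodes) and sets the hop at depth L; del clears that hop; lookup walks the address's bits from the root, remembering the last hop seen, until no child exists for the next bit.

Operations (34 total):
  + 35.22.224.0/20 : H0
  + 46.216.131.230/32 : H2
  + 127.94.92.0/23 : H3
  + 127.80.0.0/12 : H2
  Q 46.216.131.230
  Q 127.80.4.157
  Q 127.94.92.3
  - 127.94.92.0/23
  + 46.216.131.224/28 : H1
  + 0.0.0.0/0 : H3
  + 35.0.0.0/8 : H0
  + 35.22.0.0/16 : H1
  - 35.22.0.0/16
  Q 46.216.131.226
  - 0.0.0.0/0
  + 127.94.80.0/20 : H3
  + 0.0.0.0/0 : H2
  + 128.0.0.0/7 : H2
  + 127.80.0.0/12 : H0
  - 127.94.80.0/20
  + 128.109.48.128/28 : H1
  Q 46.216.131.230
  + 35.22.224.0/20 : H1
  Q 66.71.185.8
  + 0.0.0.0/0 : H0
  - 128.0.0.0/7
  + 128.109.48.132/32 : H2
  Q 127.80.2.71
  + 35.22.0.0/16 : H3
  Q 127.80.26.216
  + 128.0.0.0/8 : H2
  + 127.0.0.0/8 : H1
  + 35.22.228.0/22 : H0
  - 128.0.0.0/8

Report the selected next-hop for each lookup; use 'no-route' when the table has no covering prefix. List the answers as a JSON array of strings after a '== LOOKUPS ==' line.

Apply in order:
  add 35.22.224.0/20 -> H0 at depth 20
  add 46.216.131.230/32 -> H2 at depth 32
  add 127.94.92.0/23 -> H3 at depth 23
  add 127.80.0.0/12 -> H2 at depth 12
  Q 46.216.131.230: descend 00101110110110001000001111100110 ; hops seen [H2] ; pick H2
  Q 127.80.4.157: descend 011111110101 ; hops seen [H2] ; pick H2
  Q 127.94.92.3: descend 01111111010111100101110 ; hops seen [H2,H3] ; pick H3
  del 127.94.92.0/23 (clear depth 23)
  add 46.216.131.224/28 -> H1 at depth 28
  add 0.0.0.0/0 -> H3 at depth 0
  add 35.0.0.0/8 -> H0 at depth 8
  add 35.22.0.0/16 -> H1 at depth 16
  del 35.22.0.0/16 (clear depth 16)
  Q 46.216.131.226: descend 00101110110110001000001111100 ; hops seen [H3,H1] ; pick H1
  del 0.0.0.0/0 (clear depth 0)
  add 127.94.80.0/20 -> H3 at depth 20
  add 0.0.0.0/0 -> H2 at depth 0
  add 128.0.0.0/7 -> H2 at depth 7
  add 127.80.0.0/12 -> H0 at depth 12
  del 127.94.80.0/20 (clear depth 20)
  add 128.109.48.128/28 -> H1 at depth 28
  Q 46.216.131.230: descend 00101110110110001000001111100110 ; hops seen [H2,H1,H2] ; pick H2
  add 35.22.224.0/20 -> H1 at depth 20
  Q 66.71.185.8: descend 01 ; hops seen [H2] ; pick H2
  add 0.0.0.0/0 -> H0 at depth 0
  del 128.0.0.0/7 (clear depth 7)
  add 128.109.48.132/32 -> H2 at depth 32
  Q 127.80.2.71: descend 011111110101 ; hops seen [H0,H0] ; pick H0
  add 35.22.0.0/16 -> H3 at depth 16
  Q 127.80.26.216: descend 011111110101 ; hops seen [H0,H0] ; pick H0
  add 128.0.0.0/8 -> H2 at depth 8
  add 127.0.0.0/8 -> H1 at depth 8
  add 35.22.228.0/22 -> H0 at depth 22
  del 128.0.0.0/8 (clear depth 8)

== LOOKUPS ==
["H2","H2","H3","H1","H2","H2","H0","H0"]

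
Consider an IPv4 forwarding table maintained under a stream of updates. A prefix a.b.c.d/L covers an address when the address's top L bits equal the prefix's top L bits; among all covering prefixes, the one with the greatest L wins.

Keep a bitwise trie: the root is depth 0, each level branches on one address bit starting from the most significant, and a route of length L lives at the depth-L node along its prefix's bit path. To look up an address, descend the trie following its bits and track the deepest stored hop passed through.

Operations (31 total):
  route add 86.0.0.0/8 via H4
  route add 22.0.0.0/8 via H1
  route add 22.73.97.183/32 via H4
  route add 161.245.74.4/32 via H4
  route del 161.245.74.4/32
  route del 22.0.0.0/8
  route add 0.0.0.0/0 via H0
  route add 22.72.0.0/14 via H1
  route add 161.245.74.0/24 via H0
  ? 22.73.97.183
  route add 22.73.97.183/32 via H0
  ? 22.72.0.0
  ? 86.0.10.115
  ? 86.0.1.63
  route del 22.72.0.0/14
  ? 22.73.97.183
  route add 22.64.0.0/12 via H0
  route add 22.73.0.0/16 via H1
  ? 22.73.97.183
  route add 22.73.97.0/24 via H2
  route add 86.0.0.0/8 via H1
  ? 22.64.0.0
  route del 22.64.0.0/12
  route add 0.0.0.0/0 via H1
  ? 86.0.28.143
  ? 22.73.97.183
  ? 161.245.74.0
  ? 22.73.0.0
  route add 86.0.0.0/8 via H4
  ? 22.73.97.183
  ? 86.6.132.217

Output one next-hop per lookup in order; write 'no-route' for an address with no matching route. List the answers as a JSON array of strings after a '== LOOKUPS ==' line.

Trace:
  add 86.0.0.0/8 -> H4 at depth 8
  add 22.0.0.0/8 -> H1 at depth 8
  add 22.73.97.183/32 -> H4 at depth 32
  add 161.245.74.4/32 -> H4 at depth 32
  del 161.245.74.4/32 (clear depth 32)
  del 22.0.0.0/8 (clear depth 8)
  add 0.0.0.0/0 -> H0 at depth 0
  add 22.72.0.0/14 -> H1 at depth 14
  add 161.245.74.0/24 -> H0 at depth 24
  lookup 22.73.97.183: bits 00010110010010010110000110110111 walk d0:H0→d1:-→d2:-→d3:-→d4:-→d5:-→d6:-→d7:-→d8:-→d9:-→d10:-→d11:-→d12:-→d13:-→d14:H1→d15:-→d16:-→d17:-→d18:-→d19:-→d20:-→d21:-→d22:-→d23:-→d24:-→d25:-→d26:-→d27:-→d28:-→d29:-→d30:-→d31:-→d32:H4 -> H4
  add 22.73.97.183/32 -> H0 at depth 32
  lookup 22.72.0.0: bits 000101100100100 walk d0:H0→d1:-→d2:-→d3:-→d4:-→d5:-→d6:-→d7:-→d8:-→d9:-→d10:-→d11:-→d12:-→d13:-→d14:H1→d15:- -> H1
  lookup 86.0.10.115: bits 01010110 walk d0:H0→d1:-→d2:-→d3:-→d4:-→d5:-→d6:-→d7:-→d8:H4 -> H4
  lookup 86.0.1.63: bits 01010110 walk d0:H0→d1:-→d2:-→d3:-→d4:-→d5:-→d6:-→d7:-→d8:H4 -> H4
  del 22.72.0.0/14 (clear depth 14)
  lookup 22.73.97.183: bits 00010110010010010110000110110111 walk d0:H0→d1:-→d2:-→d3:-→d4:-→d5:-→d6:-→d7:-→d8:-→d9:-→d10:-→d11:-→d12:-→d13:-→d14:-→d15:-→d16:-→d17:-→d18:-→d19:-→d20:-→d21:-→d22:-→d23:-→d24:-→d25:-→d26:-→d27:-→d28:-→d29:-→d30:-→d31:-→d32:H0 -> H0
  add 22.64.0.0/12 -> H0 at depth 12
  add 22.73.0.0/16 -> H1 at depth 16
  lookup 22.73.97.183: bits 00010110010010010110000110110111 walk d0:H0→d1:-→d2:-→d3:-→d4:-→d5:-→d6:-→d7:-→d8:-→d9:-→d10:-→d11:-→d12:H0→d13:-→d14:-→d15:-→d16:H1→d17:-→d18:-→d19:-→d20:-→d21:-→d22:-→d23:-→d24:-→d25:-→d26:-→d27:-→d28:-→d29:-→d30:-→d31:-→d32:H0 -> H0
  add 22.73.97.0/24 -> H2 at depth 24
  add 86.0.0.0/8 -> H1 at depth 8
  lookup 22.64.0.0: bits 000101100100 walk d0:H0→d1:-→d2:-→d3:-→d4:-→d5:-→d6:-→d7:-→d8:-→d9:-→d10:-→d11:-→d12:H0 -> H0
  del 22.64.0.0/12 (clear depth 12)
  add 0.0.0.0/0 -> H1 at depth 0
  lookup 86.0.28.143: bits 01010110 walk d0:H1→d1:-→d2:-→d3:-→d4:-→d5:-→d6:-→d7:-→d8:H1 -> H1
  lookup 22.73.97.183: bits 00010110010010010110000110110111 walk d0:H1→d1:-→d2:-→d3:-→d4:-→d5:-→d6:-→d7:-→d8:-→d9:-→d10:-→d11:-→d12:-→d13:-→d14:-→d15:-→d16:H1→d17:-→d18:-→d19:-→d20:-→d21:-→d22:-→d23:-→d24:H2→d25:-→d26:-→d27:-→d28:-→d29:-→d30:-→d31:-→d32:H0 -> H0
  lookup 161.245.74.0: bits 10100001111101010100101000000 walk d0:H1→d1:-→d2:-→d3:-→d4:-→d5:-→d6:-→d7:-→d8:-→d9:-→d10:-→d11:-→d12:-→d13:-→d14:-→d15:-→d16:-→d17:-→d18:-→d19:-→d20:-→d21:-→d22:-→d23:-→d24:H0→d25:-→d26:-→d27:-→d28:-→d29:- -> H0
  lookup 22.73.0.0: bits 00010110010010010 walk d0:H1→d1:-→d2:-→d3:-→d4:-→d5:-→d6:-→d7:-→d8:-→d9:-→d10:-→d11:-→d12:-→d13:-→d14:-→d15:-→d16:H1→d17:- -> H1
  add 86.0.0.0/8 -> H4 at depth 8
  lookup 22.73.97.183: bits 00010110010010010110000110110111 walk d0:H1→d1:-→d2:-→d3:-→d4:-→d5:-→d6:-→d7:-→d8:-→d9:-→d10:-→d11:-→d12:-→d13:-→d14:-→d15:-→d16:H1→d17:-→d18:-→d19:-→d20:-→d21:-→d22:-→d23:-→d24:H2→d25:-→d26:-→d27:-→d28:-→d29:-→d30:-→d31:-→d32:H0 -> H0
  lookup 86.6.132.217: bits 01010110 walk d0:H1→d1:-→d2:-→d3:-→d4:-→d5:-→d6:-→d7:-→d8:H4 -> H4

== LOOKUPS ==
["H4","H1","H4","H4","H0","H0","H0","H1","H0","H0","H1","H0","H4"]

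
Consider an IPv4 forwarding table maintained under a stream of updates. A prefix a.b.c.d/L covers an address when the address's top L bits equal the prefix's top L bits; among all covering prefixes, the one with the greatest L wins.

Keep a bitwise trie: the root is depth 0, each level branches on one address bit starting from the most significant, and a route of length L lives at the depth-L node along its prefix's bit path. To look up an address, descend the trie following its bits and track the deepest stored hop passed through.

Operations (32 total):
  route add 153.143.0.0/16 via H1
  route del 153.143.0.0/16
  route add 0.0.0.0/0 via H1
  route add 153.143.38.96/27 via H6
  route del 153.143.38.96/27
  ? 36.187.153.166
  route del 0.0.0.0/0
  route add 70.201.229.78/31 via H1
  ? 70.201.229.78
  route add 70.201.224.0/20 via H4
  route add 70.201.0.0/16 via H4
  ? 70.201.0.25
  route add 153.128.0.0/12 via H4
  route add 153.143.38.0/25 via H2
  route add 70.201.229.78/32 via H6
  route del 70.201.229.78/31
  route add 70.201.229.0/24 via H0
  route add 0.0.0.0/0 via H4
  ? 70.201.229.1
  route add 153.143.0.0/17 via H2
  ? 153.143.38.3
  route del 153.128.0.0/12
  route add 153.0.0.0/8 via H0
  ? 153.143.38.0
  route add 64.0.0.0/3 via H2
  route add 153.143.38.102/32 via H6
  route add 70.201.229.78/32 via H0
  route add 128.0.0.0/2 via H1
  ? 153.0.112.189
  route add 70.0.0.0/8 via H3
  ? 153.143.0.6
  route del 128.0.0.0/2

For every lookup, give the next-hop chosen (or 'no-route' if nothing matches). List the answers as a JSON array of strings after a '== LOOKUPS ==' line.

Apply in order:
  add 153.143.0.0/16 -> H1 at depth 16
  - 153.143.0.0/16 clear@16
  add 0.0.0.0/0 -> H1 at depth 0
  add 153.143.38.96/27 -> H6 at depth 27
  - 153.143.38.96/27 clear@27
  Q 36.187.153.166: descend ε ; hops seen [H1] ; pick H1
  - 0.0.0.0/0 clear@0
  add 70.201.229.78/31 -> H1 at depth 31
  Q 70.201.229.78: descend 0100011011001001111001010100111 ; hops seen [H1] ; pick H1
  add 70.201.224.0/20 -> H4 at depth 20
  add 70.201.0.0/16 -> H4 at depth 16
  Q 70.201.0.25: descend 0100011011001001 ; hops seen [H4] ; pick H4
  add 153.128.0.0/12 -> H4 at depth 12
  add 153.143.38.0/25 -> H2 at depth 25
  add 70.201.229.78/32 -> H6 at depth 32
  - 70.201.229.78/31 clear@31
  add 70.201.229.0/24 -> H0 at depth 24
  add 0.0.0.0/0 -> H4 at depth 0
  Q 70.201.229.1: descend 0100011011001001111001010 ; hops seen [H4,H4,H4,H0] ; pick H0
  add 153.143.0.0/17 -> H2 at depth 17
  Q 153.143.38.3: descend 1001100110001111001001100 ; hops seen [H4,H4,H2,H2] ; pick H2
  - 153.128.0.0/12 clear@12
  add 153.0.0.0/8 -> H0 at depth 8
  Q 153.143.38.0: descend 1001100110001111001001100 ; hops seen [H4,H0,H2,H2] ; pick H2
  add 64.0.0.0/3 -> H2 at depth 3
  add 153.143.38.102/32 -> H6 at depth 32
  add 70.201.229.78/32 -> H0 at depth 32
  add 128.0.0.0/2 -> H1 at depth 2
  Q 153.0.112.189: descend 10011001 ; hops seen [H4,H1,H0] ; pick H0
  add 70.0.0.0/8 -> H3 at depth 8
  Q 153.143.0.6: descend 100110011000111100 ; hops seen [H4,H1,H0,H2] ; pick H2
  - 128.0.0.0/2 clear@2

== LOOKUPS ==
["H1","H1","H4","H0","H2","H2","H0","H2"]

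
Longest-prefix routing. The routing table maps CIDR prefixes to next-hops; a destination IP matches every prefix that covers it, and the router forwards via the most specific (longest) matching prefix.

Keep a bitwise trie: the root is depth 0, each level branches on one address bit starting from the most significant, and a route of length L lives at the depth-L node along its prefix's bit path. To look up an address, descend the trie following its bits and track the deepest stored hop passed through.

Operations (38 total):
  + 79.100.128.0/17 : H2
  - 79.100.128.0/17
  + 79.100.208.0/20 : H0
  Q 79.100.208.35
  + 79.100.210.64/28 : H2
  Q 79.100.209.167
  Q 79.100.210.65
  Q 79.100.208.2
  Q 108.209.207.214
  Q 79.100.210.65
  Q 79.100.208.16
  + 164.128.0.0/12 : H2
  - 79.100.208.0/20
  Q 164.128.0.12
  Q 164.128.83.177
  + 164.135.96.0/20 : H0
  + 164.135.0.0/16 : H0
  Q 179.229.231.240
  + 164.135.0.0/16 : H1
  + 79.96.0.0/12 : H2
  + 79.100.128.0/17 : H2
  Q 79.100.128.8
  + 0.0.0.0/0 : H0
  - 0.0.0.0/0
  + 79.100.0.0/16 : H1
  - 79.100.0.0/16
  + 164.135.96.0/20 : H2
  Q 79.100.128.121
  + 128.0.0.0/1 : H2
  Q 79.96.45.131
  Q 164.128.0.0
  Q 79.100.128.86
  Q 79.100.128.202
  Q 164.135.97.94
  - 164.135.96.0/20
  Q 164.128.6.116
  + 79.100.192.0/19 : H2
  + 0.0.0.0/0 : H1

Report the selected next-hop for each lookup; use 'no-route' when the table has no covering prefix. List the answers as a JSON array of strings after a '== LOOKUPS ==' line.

Trace:
  + 79.100.128.0/17 (H2) depth=17
  del 79.100.128.0/17 (clear depth 17)
  + 79.100.208.0/20 (H0) depth=20
  Q 79.100.208.35: descend 01001111011001001101 ; hops seen [H0] ; pick H0
  + 79.100.210.64/28 (H2) depth=28
  Q 79.100.209.167: descend 0100111101100100110100 ; hops seen [H0] ; pick H0
  Q 79.100.210.65: descend 0100111101100100110100100100 ; hops seen [H0,H2] ; pick H2
  Q 79.100.208.2: descend 0100111101100100110100 ; hops seen [H0] ; pick H0
  Q 108.209.207.214: descend 01 ; hops seen [∅] ; pick no-route
  Q 79.100.210.65: descend 0100111101100100110100100100 ; hops seen [H0,H2] ; pick H2
  Q 79.100.208.16: descend 0100111101100100110100 ; hops seen [H0] ; pick H0
  + 164.128.0.0/12 (H2) depth=12
  del 79.100.208.0/20 (clear depth 20)
  Q 164.128.0.12: descend 101001001000 ; hops seen [H2] ; pick H2
  Q 164.128.83.177: descend 101001001000 ; hops seen [H2] ; pick H2
  + 164.135.96.0/20 (H0) depth=20
  + 164.135.0.0/16 (H0) depth=16
  Q 179.229.231.240: descend 101 ; hops seen [∅] ; pick no-route
  + 164.135.0.0/16 (H1) depth=16
  + 79.96.0.0/12 (H2) depth=12
  + 79.100.128.0/17 (H2) depth=17
  Q 79.100.128.8: descend 01001111011001001 ; hops seen [H2,H2] ; pick H2
  + 0.0.0.0/0 (H0) depth=0
  del 0.0.0.0/0 (clear depth 0)
  + 79.100.0.0/16 (H1) depth=16
  del 79.100.0.0/16 (clear depth 16)
  + 164.135.96.0/20 (H2) depth=20
  Q 79.100.128.121: descend 01001111011001001 ; hops seen [H2,H2] ; pick H2
  + 128.0.0.0/1 (H2) depth=1
  Q 79.96.45.131: descend 0100111101100 ; hops seen [H2] ; pick H2
  Q 164.128.0.0: descend 1010010010000 ; hops seen [H2,H2] ; pick H2
  Q 79.100.128.86: descend 01001111011001001 ; hops seen [H2,H2] ; pick H2
  Q 79.100.128.202: descend 01001111011001001 ; hops seen [H2,H2] ; pick H2
  Q 164.135.97.94: descend 10100100100001110110 ; hops seen [H2,H2,H1,H2] ; pick H2
  del 164.135.96.0/20 (clear depth 20)
  Q 164.128.6.116: descend 1010010010000 ; hops seen [H2,H2] ; pick H2
  + 79.100.192.0/19 (H2) depth=19
  + 0.0.0.0/0 (H1) depth=0

== LOOKUPS ==
["H0","H0","H2","H0","no-route","H2","H0","H2","H2","no-route","H2","H2","H2","H2","H2","H2","H2","H2"]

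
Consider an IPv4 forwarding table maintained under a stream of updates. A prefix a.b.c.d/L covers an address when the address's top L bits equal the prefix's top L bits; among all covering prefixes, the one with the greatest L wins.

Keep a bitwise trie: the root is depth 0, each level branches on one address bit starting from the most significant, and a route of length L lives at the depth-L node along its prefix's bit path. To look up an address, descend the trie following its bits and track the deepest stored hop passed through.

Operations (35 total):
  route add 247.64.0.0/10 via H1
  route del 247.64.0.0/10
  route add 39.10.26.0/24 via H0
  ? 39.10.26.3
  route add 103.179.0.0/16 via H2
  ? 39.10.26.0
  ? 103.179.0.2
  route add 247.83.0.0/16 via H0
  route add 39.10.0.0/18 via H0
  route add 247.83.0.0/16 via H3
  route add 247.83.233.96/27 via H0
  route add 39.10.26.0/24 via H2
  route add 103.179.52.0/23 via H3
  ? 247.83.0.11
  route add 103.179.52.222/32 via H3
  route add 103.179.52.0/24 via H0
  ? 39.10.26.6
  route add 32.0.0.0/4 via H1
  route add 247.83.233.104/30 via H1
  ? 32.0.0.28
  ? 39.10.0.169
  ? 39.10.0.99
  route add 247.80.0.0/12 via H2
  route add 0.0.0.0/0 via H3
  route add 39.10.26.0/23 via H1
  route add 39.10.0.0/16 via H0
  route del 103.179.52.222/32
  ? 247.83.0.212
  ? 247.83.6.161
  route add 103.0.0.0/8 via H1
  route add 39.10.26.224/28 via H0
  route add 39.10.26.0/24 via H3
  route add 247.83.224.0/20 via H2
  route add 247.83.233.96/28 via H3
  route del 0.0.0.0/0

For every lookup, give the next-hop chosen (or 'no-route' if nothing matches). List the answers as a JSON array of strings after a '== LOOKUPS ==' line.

Process each operation:
  + 247.64.0.0/10 (H1) depth=10
  - 247.64.0.0/10 clear@10
  + 39.10.26.0/24 (H0) depth=24
  Q 39.10.26.3: descend 001001110000101000011010 ; hops seen [H0] ; pick H0
  + 103.179.0.0/16 (H2) depth=16
  Q 39.10.26.0: descend 001001110000101000011010 ; hops seen [H0] ; pick H0
  Q 103.179.0.2: descend 0110011110110011 ; hops seen [H2] ; pick H2
  + 247.83.0.0/16 (H0) depth=16
  + 39.10.0.0/18 (H0) depth=18
  + 247.83.0.0/16 (H3) depth=16
  + 247.83.233.96/27 (H0) depth=27
  + 39.10.26.0/24 (H2) depth=24
  + 103.179.52.0/23 (H3) depth=23
  Q 247.83.0.11: descend 1111011101010011 ; hops seen [H3] ; pick H3
  + 103.179.52.222/32 (H3) depth=32
  + 103.179.52.0/24 (H0) depth=24
  Q 39.10.26.6: descend 001001110000101000011010 ; hops seen [H0,H2] ; pick H2
  + 32.0.0.0/4 (H1) depth=4
  + 247.83.233.104/30 (H1) depth=30
  Q 32.0.0.28: descend 00100 ; hops seen [H1] ; pick H1
  Q 39.10.0.169: descend 0010011100001010000 ; hops seen [H1,H0] ; pick H0
  Q 39.10.0.99: descend 0010011100001010000 ; hops seen [H1,H0] ; pick H0
  + 247.80.0.0/12 (H2) depth=12
  + 0.0.0.0/0 (H3) depth=0
  + 39.10.26.0/23 (H1) depth=23
  + 39.10.0.0/16 (H0) depth=16
  - 103.179.52.222/32 clear@32
  Q 247.83.0.212: descend 1111011101010011 ; hops seen [H3,H2,H3] ; pick H3
  Q 247.83.6.161: descend 1111011101010011 ; hops seen [H3,H2,H3] ; pick H3
  + 103.0.0.0/8 (H1) depth=8
  + 39.10.26.224/28 (H0) depth=28
  + 39.10.26.0/24 (H3) depth=24
  + 247.83.224.0/20 (H2) depth=20
  + 247.83.233.96/28 (H3) depth=28
  - 0.0.0.0/0 clear@0

== LOOKUPS ==
["H0","H0","H2","H3","H2","H1","H0","H0","H3","H3"]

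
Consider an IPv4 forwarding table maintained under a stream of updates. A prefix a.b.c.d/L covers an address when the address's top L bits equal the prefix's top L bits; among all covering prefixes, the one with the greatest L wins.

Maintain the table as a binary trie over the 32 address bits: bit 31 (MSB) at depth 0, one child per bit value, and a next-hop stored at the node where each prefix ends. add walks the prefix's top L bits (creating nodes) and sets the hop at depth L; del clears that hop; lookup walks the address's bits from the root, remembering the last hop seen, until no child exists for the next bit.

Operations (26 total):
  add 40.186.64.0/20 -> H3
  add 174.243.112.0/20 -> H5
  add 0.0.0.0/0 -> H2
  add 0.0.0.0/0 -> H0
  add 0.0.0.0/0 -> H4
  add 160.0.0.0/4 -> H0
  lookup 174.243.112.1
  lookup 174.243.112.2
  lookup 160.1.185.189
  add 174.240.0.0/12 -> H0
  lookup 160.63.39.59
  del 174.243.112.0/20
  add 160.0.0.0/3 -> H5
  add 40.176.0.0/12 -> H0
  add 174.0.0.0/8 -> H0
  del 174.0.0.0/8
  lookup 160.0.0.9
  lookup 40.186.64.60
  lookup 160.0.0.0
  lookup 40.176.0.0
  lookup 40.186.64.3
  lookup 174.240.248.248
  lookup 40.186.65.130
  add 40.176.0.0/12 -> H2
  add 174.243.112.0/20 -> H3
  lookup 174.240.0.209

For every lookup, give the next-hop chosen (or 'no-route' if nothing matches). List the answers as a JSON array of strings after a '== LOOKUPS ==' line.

Process each operation:
  + 40.186.64.0/20 (H3) depth=20
  + 174.243.112.0/20 (H5) depth=20
  + 0.0.0.0/0 (H2) depth=0
  + 0.0.0.0/0 (H0) depth=0
  + 0.0.0.0/0 (H4) depth=0
  + 160.0.0.0/4 (H0) depth=4
  Q 174.243.112.1: descend 10101110111100110111 ; hops seen [H4,H0,H5] ; pick H5
  Q 174.243.112.2: descend 10101110111100110111 ; hops seen [H4,H0,H5] ; pick H5
  Q 160.1.185.189: descend 1010 ; hops seen [H4,H0] ; pick H0
  + 174.240.0.0/12 (H0) depth=12
  Q 160.63.39.59: descend 1010 ; hops seen [H4,H0] ; pick H0
  del 174.243.112.0/20 (clear depth 20)
  + 160.0.0.0/3 (H5) depth=3
  + 40.176.0.0/12 (H0) depth=12
  + 174.0.0.0/8 (H0) depth=8
  del 174.0.0.0/8 (clear depth 8)
  Q 160.0.0.9: descend 1010 ; hops seen [H4,H5,H0] ; pick H0
  Q 40.186.64.60: descend 00101000101110100100 ; hops seen [H4,H0,H3] ; pick H3
  Q 160.0.0.0: descend 1010 ; hops seen [H4,H5,H0] ; pick H0
  Q 40.176.0.0: descend 001010001011 ; hops seen [H4,H0] ; pick H0
  Q 40.186.64.3: descend 00101000101110100100 ; hops seen [H4,H0,H3] ; pick H3
  Q 174.240.248.248: descend 10101110111100 ; hops seen [H4,H5,H0,H0] ; pick H0
  Q 40.186.65.130: descend 00101000101110100100 ; hops seen [H4,H0,H3] ; pick H3
  + 40.176.0.0/12 (H2) depth=12
  + 174.243.112.0/20 (H3) depth=20
  Q 174.240.0.209: descend 10101110111100 ; hops seen [H4,H5,H0,H0] ; pick H0

== LOOKUPS ==
["H5","H5","H0","H0","H0","H3","H0","H0","H3","H0","H3","H0"]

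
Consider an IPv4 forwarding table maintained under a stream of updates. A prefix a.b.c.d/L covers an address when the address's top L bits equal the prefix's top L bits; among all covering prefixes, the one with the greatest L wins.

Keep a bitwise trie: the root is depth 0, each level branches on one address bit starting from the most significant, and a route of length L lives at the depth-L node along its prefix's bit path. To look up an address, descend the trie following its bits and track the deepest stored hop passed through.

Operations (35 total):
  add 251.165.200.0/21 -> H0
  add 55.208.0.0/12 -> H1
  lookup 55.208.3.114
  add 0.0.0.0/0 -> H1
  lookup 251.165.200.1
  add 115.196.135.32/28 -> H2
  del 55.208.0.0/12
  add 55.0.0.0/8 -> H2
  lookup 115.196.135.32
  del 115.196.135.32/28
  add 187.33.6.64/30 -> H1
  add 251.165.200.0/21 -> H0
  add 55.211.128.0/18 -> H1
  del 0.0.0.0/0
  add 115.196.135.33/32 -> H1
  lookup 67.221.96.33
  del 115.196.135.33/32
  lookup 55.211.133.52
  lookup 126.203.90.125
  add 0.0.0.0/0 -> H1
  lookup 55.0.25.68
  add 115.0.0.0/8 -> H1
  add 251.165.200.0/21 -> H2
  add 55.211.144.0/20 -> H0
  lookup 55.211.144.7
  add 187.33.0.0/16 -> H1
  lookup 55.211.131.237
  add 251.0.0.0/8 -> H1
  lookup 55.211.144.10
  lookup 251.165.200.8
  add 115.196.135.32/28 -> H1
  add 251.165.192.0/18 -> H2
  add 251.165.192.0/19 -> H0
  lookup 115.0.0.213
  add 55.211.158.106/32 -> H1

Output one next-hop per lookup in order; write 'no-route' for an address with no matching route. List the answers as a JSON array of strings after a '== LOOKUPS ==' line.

Apply in order:
  add 251.165.200.0/21 -> H0 at depth 21
  add 55.208.0.0/12 -> H1 at depth 12
  Q 55.208.3.114: descend 001101111101 ; hops seen [H1] ; pick H1
  add 0.0.0.0/0 -> H1 at depth 0
  Q 251.165.200.1: descend 111110111010010111001 ; hops seen [H1,H0] ; pick H0
  add 115.196.135.32/28 -> H2 at depth 28
  - 55.208.0.0/12 clear@12
  add 55.0.0.0/8 -> H2 at depth 8
  Q 115.196.135.32: descend 0111001111000100100001110010 ; hops seen [H1,H2] ; pick H2
  - 115.196.135.32/28 clear@28
  add 187.33.6.64/30 -> H1 at depth 30
  add 251.165.200.0/21 -> H0 at depth 21
  add 55.211.128.0/18 -> H1 at depth 18
  - 0.0.0.0/0 clear@0
  add 115.196.135.33/32 -> H1 at depth 32
  Q 67.221.96.33: descend 01 ; hops seen [∅] ; pick no-route
  - 115.196.135.33/32 clear@32
  Q 55.211.133.52: descend 001101111101001110 ; hops seen [H2,H1] ; pick H1
  Q 126.203.90.125: descend 0111 ; hops seen [∅] ; pick no-route
  add 0.0.0.0/0 -> H1 at depth 0
  Q 55.0.25.68: descend 00110111 ; hops seen [H1,H2] ; pick H2
  add 115.0.0.0/8 -> H1 at depth 8
  add 251.165.200.0/21 -> H2 at depth 21
  add 55.211.144.0/20 -> H0 at depth 20
  Q 55.211.144.7: descend 00110111110100111001 ; hops seen [H1,H2,H1,H0] ; pick H0
  add 187.33.0.0/16 -> H1 at depth 16
  Q 55.211.131.237: descend 0011011111010011100 ; hops seen [H1,H2,H1] ; pick H1
  add 251.0.0.0/8 -> H1 at depth 8
  Q 55.211.144.10: descend 00110111110100111001 ; hops seen [H1,H2,H1,H0] ; pick H0
  Q 251.165.200.8: descend 111110111010010111001 ; hops seen [H1,H1,H2] ; pick H2
  add 115.196.135.32/28 -> H1 at depth 28
  add 251.165.192.0/18 -> H2 at depth 18
  add 251.165.192.0/19 -> H0 at depth 19
  Q 115.0.0.213: descend 01110011 ; hops seen [H1,H1] ; pick H1
  add 55.211.158.106/32 -> H1 at depth 32

== LOOKUPS ==
["H1","H0","H2","no-route","H1","no-route","H2","H0","H1","H0","H2","H1"]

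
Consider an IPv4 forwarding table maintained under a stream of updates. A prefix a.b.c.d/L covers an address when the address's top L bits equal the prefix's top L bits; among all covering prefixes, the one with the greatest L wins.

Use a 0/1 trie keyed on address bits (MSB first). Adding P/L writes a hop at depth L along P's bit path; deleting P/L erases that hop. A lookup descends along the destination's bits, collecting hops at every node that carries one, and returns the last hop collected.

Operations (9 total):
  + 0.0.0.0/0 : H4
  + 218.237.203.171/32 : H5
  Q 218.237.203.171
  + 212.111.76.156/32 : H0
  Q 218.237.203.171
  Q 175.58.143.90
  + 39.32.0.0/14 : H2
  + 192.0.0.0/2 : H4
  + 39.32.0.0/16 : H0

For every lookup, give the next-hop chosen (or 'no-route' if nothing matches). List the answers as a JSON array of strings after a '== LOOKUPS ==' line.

Process each operation:
  add 0.0.0.0/0 -> H4 at depth 0
  add 218.237.203.171/32 -> H5 at depth 32
  Q 218.237.203.171: descend 11011010111011011100101110101011 ; hops seen [H4,H5] ; pick H5
  add 212.111.76.156/32 -> H0 at depth 32
  Q 218.237.203.171: descend 11011010111011011100101110101011 ; hops seen [H4,H5] ; pick H5
  Q 175.58.143.90: descend 1 ; hops seen [H4] ; pick H4
  add 39.32.0.0/14 -> H2 at depth 14
  add 192.0.0.0/2 -> H4 at depth 2
  add 39.32.0.0/16 -> H0 at depth 16

== LOOKUPS ==
["H5","H5","H4"]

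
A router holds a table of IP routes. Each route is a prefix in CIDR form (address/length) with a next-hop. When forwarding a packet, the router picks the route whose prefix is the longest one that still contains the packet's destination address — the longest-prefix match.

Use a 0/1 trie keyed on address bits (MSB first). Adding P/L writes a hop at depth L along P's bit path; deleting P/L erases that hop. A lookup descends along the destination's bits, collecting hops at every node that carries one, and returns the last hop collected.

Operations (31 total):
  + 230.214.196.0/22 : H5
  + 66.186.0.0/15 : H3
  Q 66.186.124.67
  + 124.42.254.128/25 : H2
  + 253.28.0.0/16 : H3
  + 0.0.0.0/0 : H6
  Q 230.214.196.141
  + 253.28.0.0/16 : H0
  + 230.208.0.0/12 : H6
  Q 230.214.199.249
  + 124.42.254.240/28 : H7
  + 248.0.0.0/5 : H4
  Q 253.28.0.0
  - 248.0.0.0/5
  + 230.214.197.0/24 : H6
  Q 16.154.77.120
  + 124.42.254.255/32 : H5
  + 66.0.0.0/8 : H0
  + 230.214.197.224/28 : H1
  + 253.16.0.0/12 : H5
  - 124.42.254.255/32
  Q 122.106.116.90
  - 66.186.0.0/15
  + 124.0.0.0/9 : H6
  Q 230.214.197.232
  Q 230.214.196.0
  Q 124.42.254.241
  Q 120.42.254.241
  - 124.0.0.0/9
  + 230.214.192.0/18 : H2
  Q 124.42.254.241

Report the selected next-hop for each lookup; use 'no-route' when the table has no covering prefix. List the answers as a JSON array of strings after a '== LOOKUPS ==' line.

Process each operation:
  + 230.214.196.0/22 (H5) depth=22
  + 66.186.0.0/15 (H3) depth=15
  ? 66.186.124.67  path d0:-→d1:-→d2:-→d3:-→d4:-→d5:-→d6:-→d7:-→d8:-→d9:-→d10:-→d11:-→d12:-→d13:-→d14:-→d15:H3  best=H3
  + 124.42.254.128/25 (H2) depth=25
  + 253.28.0.0/16 (H3) depth=16
  + 0.0.0.0/0 (H6) depth=0
  ? 230.214.196.141  path d0:H6→d1:-→d2:-→d3:-→d4:-→d5:-→d6:-→d7:-→d8:-→d9:-→d10:-→d11:-→d12:-→d13:-→d14:-→d15:-→d16:-→d17:-→d18:-→d19:-→d20:-→d21:-→d22:H5  best=H5
  + 253.28.0.0/16 (H0) depth=16
  + 230.208.0.0/12 (H6) depth=12
  ? 230.214.199.249  path d0:H6→d1:-→d2:-→d3:-→d4:-→d5:-→d6:-→d7:-→d8:-→d9:-→d10:-→d11:-→d12:H6→d13:-→d14:-→d15:-→d16:-→d17:-→d18:-→d19:-→d20:-→d21:-→d22:H5  best=H5
  + 124.42.254.240/28 (H7) depth=28
  + 248.0.0.0/5 (H4) depth=5
  ? 253.28.0.0  path d0:H6→d1:-→d2:-→d3:-→d4:-→d5:H4→d6:-→d7:-→d8:-→d9:-→d10:-→d11:-→d12:-→d13:-→d14:-→d15:-→d16:H0  best=H0
  del 248.0.0.0/5 (clear depth 5)
  + 230.214.197.0/24 (H6) depth=24
  ? 16.154.77.120  path d0:H6→d1:-  best=H6
  + 124.42.254.255/32 (H5) depth=32
  + 66.0.0.0/8 (H0) depth=8
  + 230.214.197.224/28 (H1) depth=28
  + 253.16.0.0/12 (H5) depth=12
  del 124.42.254.255/32 (clear depth 32)
  ? 122.106.116.90  path d0:H6→d1:-→d2:-→d3:-→d4:-→d5:-  best=H6
  del 66.186.0.0/15 (clear depth 15)
  + 124.0.0.0/9 (H6) depth=9
  ? 230.214.197.232  path d0:H6→d1:-→d2:-→d3:-→d4:-→d5:-→d6:-→d7:-→d8:-→d9:-→d10:-→d11:-→d12:H6→d13:-→d14:-→d15:-→d16:-→d17:-→d18:-→d19:-→d20:-→d21:-→d22:H5→d23:-→d24:H6→d25:-→d26:-→d27:-→d28:H1  best=H1
  ? 230.214.196.0  path d0:H6→d1:-→d2:-→d3:-→d4:-→d5:-→d6:-→d7:-→d8:-→d9:-→d10:-→d11:-→d12:H6→d13:-→d14:-→d15:-→d16:-→d17:-→d18:-→d19:-→d20:-→d21:-→d22:H5→d23:-  best=H5
  ? 124.42.254.241  path d0:H6→d1:-→d2:-→d3:-→d4:-→d5:-→d6:-→d7:-→d8:-→d9:H6→d10:-→d11:-→d12:-→d13:-→d14:-→d15:-→d16:-→d17:-→d18:-→d19:-→d20:-→d21:-→d22:-→d23:-→d24:-→d25:H2→d26:-→d27:-→d28:H7  best=H7
  ? 120.42.254.241  path d0:H6→d1:-→d2:-→d3:-→d4:-→d5:-  best=H6
  del 124.0.0.0/9 (clear depth 9)
  + 230.214.192.0/18 (H2) depth=18
  ? 124.42.254.241  path d0:H6→d1:-→d2:-→d3:-→d4:-→d5:-→d6:-→d7:-→d8:-→d9:-→d10:-→d11:-→d12:-→d13:-→d14:-→d15:-→d16:-→d17:-→d18:-→d19:-→d20:-→d21:-→d22:-→d23:-→d24:-→d25:H2→d26:-→d27:-→d28:H7  best=H7

== LOOKUPS ==
["H3","H5","H5","H0","H6","H6","H1","H5","H7","H6","H7"]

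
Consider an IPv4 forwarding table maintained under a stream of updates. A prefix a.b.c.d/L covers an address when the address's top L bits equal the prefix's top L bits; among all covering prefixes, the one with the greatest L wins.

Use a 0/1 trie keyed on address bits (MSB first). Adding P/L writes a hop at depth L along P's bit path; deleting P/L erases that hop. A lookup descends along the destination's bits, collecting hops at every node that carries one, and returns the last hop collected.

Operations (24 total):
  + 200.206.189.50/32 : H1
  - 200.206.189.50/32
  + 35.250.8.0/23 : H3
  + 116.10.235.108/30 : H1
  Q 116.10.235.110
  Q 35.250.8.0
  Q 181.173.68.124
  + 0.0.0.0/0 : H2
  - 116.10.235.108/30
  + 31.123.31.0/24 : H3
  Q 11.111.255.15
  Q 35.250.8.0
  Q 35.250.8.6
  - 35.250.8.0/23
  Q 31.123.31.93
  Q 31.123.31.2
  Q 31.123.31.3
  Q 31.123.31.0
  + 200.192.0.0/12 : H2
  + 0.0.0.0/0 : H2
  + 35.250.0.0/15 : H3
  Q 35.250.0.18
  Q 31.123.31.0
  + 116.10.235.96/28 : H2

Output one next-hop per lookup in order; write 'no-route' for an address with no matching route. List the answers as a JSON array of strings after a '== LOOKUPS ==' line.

Trace:
  add 200.206.189.50/32 -> H1 at depth 32
  del 200.206.189.50/32 (clear depth 32)
  add 35.250.8.0/23 -> H3 at depth 23
  add 116.10.235.108/30 -> H1 at depth 30
  ? 116.10.235.110  path d0:-→d1:-→d2:-→d3:-→d4:-→d5:-→d6:-→d7:-→d8:-→d9:-→d10:-→d11:-→d12:-→d13:-→d14:-→d15:-→d16:-→d17:-→d18:-→d19:-→d20:-→d21:-→d22:-→d23:-→d24:-→d25:-→d26:-→d27:-→d28:-→d29:-→d30:H1  best=H1
  ? 35.250.8.0  path d0:-→d1:-→d2:-→d3:-→d4:-→d5:-→d6:-→d7:-→d8:-→d9:-→d10:-→d11:-→d12:-→d13:-→d14:-→d15:-→d16:-→d17:-→d18:-→d19:-→d20:-→d21:-→d22:-→d23:H3  best=H3
  ? 181.173.68.124  path d0:-→d1:-  best=no-route
  add 0.0.0.0/0 -> H2 at depth 0
  del 116.10.235.108/30 (clear depth 30)
  add 31.123.31.0/24 -> H3 at depth 24
  ? 11.111.255.15  path d0:H2→d1:-→d2:-→d3:-  best=H2
  ? 35.250.8.0  path d0:H2→d1:-→d2:-→d3:-→d4:-→d5:-→d6:-→d7:-→d8:-→d9:-→d10:-→d11:-→d12:-→d13:-→d14:-→d15:-→d16:-→d17:-→d18:-→d19:-→d20:-→d21:-→d22:-→d23:H3  best=H3
  ? 35.250.8.6  path d0:H2→d1:-→d2:-→d3:-→d4:-→d5:-→d6:-→d7:-→d8:-→d9:-→d10:-→d11:-→d12:-→d13:-→d14:-→d15:-→d16:-→d17:-→d18:-→d19:-→d20:-→d21:-→d22:-→d23:H3  best=H3
  del 35.250.8.0/23 (clear depth 23)
  ? 31.123.31.93  path d0:H2→d1:-→d2:-→d3:-→d4:-→d5:-→d6:-→d7:-→d8:-→d9:-→d10:-→d11:-→d12:-→d13:-→d14:-→d15:-→d16:-→d17:-→d18:-→d19:-→d20:-→d21:-→d22:-→d23:-→d24:H3  best=H3
  ? 31.123.31.2  path d0:H2→d1:-→d2:-→d3:-→d4:-→d5:-→d6:-→d7:-→d8:-→d9:-→d10:-→d11:-→d12:-→d13:-→d14:-→d15:-→d16:-→d17:-→d18:-→d19:-→d20:-→d21:-→d22:-→d23:-→d24:H3  best=H3
  ? 31.123.31.3  path d0:H2→d1:-→d2:-→d3:-→d4:-→d5:-→d6:-→d7:-→d8:-→d9:-→d10:-→d11:-→d12:-→d13:-→d14:-→d15:-→d16:-→d17:-→d18:-→d19:-→d20:-→d21:-→d22:-→d23:-→d24:H3  best=H3
  ? 31.123.31.0  path d0:H2→d1:-→d2:-→d3:-→d4:-→d5:-→d6:-→d7:-→d8:-→d9:-→d10:-→d11:-→d12:-→d13:-→d14:-→d15:-→d16:-→d17:-→d18:-→d19:-→d20:-→d21:-→d22:-→d23:-→d24:H3  best=H3
  add 200.192.0.0/12 -> H2 at depth 12
  add 0.0.0.0/0 -> H2 at depth 0
  add 35.250.0.0/15 -> H3 at depth 15
  ? 35.250.0.18  path d0:H2→d1:-→d2:-→d3:-→d4:-→d5:-→d6:-→d7:-→d8:-→d9:-→d10:-→d11:-→d12:-→d13:-→d14:-→d15:H3→d16:-→d17:-→d18:-→d19:-→d20:-  best=H3
  ? 31.123.31.0  path d0:H2→d1:-→d2:-→d3:-→d4:-→d5:-→d6:-→d7:-→d8:-→d9:-→d10:-→d11:-→d12:-→d13:-→d14:-→d15:-→d16:-→d17:-→d18:-→d19:-→d20:-→d21:-→d22:-→d23:-→d24:H3  best=H3
  add 116.10.235.96/28 -> H2 at depth 28

== LOOKUPS ==
["H1","H3","no-route","H2","H3","H3","H3","H3","H3","H3","H3","H3"]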